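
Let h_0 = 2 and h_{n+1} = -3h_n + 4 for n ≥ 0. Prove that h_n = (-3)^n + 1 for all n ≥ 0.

Base case: h_0 = 2, and (-3)^0 + 1 = 1 + 1 = 2.
Assume h_j = (-3)^j + 1 for some j ≥ 0.
Then h_{j+1} = -3h_j + 4 = -3·((-3)^j + 1) + 4 = -3·(-3)^j − 3 + 4 = (-3)^{j+1} + 1.
So the formula holds for j+1, and by induction h_n = (-3)^n + 1 for all n ≥ 0.

h_n = (-3)^n + 1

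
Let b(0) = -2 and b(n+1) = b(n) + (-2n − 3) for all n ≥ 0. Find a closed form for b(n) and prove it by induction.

Claim: b(n) = -n^2 − 2n − 2.

Base case: b(0) = -2, and -0^2 − 2·0 − 2 = -2.
Assume b(j) = -j^2 − 2j − 2.
Then b(j+1) = b(j) + (-2j − 3) = (-j^2 − 2j − 2) + (-2j − 3) = -j^2 − 4j − 5,
and -(j+1)^2 − 2·(j+1) − 2 = -j^2 − 4j − 5.
By induction, b(n) = -n^2 − 2n − 2 for all n ≥ 0.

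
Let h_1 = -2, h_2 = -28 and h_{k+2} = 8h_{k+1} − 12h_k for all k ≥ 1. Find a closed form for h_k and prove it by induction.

Claim: h_k = -6^k + 2·2^k.

Base cases: h_1 = -2 and -6^1 + 2·2^1 = -2; h_2 = -28 and -6^2 + 2·2^2 = -28.
Assume h_j = -6^j + 2·2^j for all 1 ≤ j ≤ m, where m ≥ 2.
Then h_{m+1} = 8h_m − 12h_{m−1} = 8·(-6^m + 2·2^m) − 12·(-6^{m−1} + 2·2^{m−1}) = -(8·6 − 12)6^{m−1} + 2·(8·2 − 12)2^{m−1} = -36·6^{m−1} + 8·2^{m−1} = -6^{m+1} + 2·2^{m+1}.
Hence h_k = -6^k + 2·2^k for every k ≥ 1, by strong induction.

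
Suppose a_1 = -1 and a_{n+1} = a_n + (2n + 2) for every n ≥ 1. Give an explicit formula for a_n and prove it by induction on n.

Claim: a_n = n^2 + n − 3.

Base case: a_1 = -1, and 1^2 + 1 − 3 = -1.
Assume a_j = j^2 + j − 3.
Then a_{j+1} = a_j + (2j + 2) = (j^2 + j − 3) + (2j + 2) = j^2 + 3j − 1,
and (j+1)^2 + (j+1) − 3 = j^2 + 3j − 1.
Hence a_n = n^2 + n − 3 for every n ≥ 1, by induction.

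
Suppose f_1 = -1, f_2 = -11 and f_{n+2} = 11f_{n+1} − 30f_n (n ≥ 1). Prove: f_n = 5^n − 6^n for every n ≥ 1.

Base cases: f_1 = -1 and 5^1 − 6^1 = -1; f_2 = -11 and 5^2 − 6^2 = -11.
Assume f_j = 5^j − 6^j for all 1 ≤ j ≤ r, where r ≥ 2.
Then f_{r+1} = 11f_r − 30f_{r−1} = 11·(5^r − 6^r) − 30·(5^{r−1} − 6^{r−1}) = (11·5 − 30)5^{r−1} − (11·6 − 30)6^{r−1} = 25·5^{r−1} − 36·6^{r−1} = 5^{r+1} − 6^{r+1}.
This completes the inductive step, so f_n = 5^n − 6^n for all n ≥ 1.

f_n = 5^n − 6^n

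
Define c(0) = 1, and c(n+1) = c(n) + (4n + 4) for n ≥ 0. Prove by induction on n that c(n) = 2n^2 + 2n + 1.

Base case: c(0) = 1, and 2·0^2 + 2·0 + 1 = 1.
Assume c(j) = 2j^2 + 2j + 1.
Then c(j+1) = c(j) + (4j + 4) = (2j^2 + 2j + 1) + (4j + 4) = 2j^2 + 6j + 5,
and 2·(j+1)^2 + 2·(j+1) + 1 = 2j^2 + 6j + 5.
By induction, c(n) = 2n^2 + 2n + 1 for all n ≥ 0.

c(n) = 2n^2 + 2n + 1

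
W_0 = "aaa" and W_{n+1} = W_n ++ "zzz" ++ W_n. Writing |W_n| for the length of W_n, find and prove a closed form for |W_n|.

Claim: |W_n| = 6·2^n − 3.

Base case: |W_0| = 3, and 6·2^0 − 3 = 3.
Assume |W_r| = 6·2^r − 3.
Then |W_{r+1}| = |W_r| + 3 + |W_r| = 2|W_r| + 3 = 2(6·2^r − 3) + 3 = 6·2^{r+1} − 6 + 3 = 6·2^{r+1} − 3.
This completes the inductive step, so |W_n| = 6·2^n − 3 for all n ≥ 0.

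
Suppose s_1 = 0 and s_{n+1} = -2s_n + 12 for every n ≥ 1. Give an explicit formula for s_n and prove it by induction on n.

Claim: s_n = 2·(-2)^n + 4.

Base case: s_1 = 0, and 2·(-2)^1 + 4 = -4 + 4 = 0.
Assume s_k = 2·(-2)^k + 4 for some k ≥ 1.
Then s_{k+1} = -2s_k + 12 = -2·(2·(-2)^k + 4) + 12 = -4·(-2)^k − 8 + 12 = 2·(-2)^{k+1} + 4.
So the formula holds for k+1, and by induction s_n = 2·(-2)^n + 4 for all n ≥ 1.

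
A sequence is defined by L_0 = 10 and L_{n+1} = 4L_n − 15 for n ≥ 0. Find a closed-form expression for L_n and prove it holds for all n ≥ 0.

Claim: L_n = 5·4^n + 5.

Base case: L_0 = 10, and 5·4^0 + 5 = 5 + 5 = 10.
Assume L_j = 5·4^j + 5 for some j ≥ 0.
Then L_{j+1} = 4L_j − 15 = 4·(5·4^j + 5) − 15 = 20·4^j + 20 − 15 = 5·4^{j+1} + 5.
Hence L_n = 5·4^n + 5 for every n ≥ 0, by induction.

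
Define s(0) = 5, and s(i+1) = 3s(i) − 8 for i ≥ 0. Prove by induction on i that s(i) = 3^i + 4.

Base case: s(0) = 5, and 3^0 + 4 = 1 + 4 = 5.
Assume s(k) = 3^k + 4 for some k ≥ 0.
Then s(k+1) = 3s(k) − 8 = 3·(3^k + 4) − 8 = 3^{k+1} + 12 − 8 = 3^{k+1} + 4.
This completes the inductive step, so s(i) = 3^i + 4 for all i ≥ 0.

s(i) = 3^i + 4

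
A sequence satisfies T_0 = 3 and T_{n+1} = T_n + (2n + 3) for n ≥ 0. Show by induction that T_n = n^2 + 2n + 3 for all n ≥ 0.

Base case: T_0 = 3, and 0^2 + 2·0 + 3 = 3.
Assume T_m = m^2 + 2m + 3.
Then T_{m+1} = T_m + (2m + 3) = (m^2 + 2m + 3) + (2m + 3) = m^2 + 4m + 6,
and (m+1)^2 + 2·(m+1) + 3 = m^2 + 4m + 6.
This completes the inductive step, so T_n = n^2 + 2n + 3 for all n ≥ 0.

T_n = n^2 + 2n + 3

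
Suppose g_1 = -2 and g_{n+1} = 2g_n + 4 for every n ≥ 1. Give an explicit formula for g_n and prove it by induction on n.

Claim: g_n = 2^n − 4.

Base case: g_1 = -2, and 2^1 − 4 = 2 − 4 = -2.
Assume g_m = 2^m − 4 for some m ≥ 1.
Then g_{m+1} = 2g_m + 4 = 2·(2^m − 4) + 4 = 2^{m+1} − 8 + 4 = 2^{m+1} − 4.
By induction, g_n = 2^n − 4 for all n ≥ 1.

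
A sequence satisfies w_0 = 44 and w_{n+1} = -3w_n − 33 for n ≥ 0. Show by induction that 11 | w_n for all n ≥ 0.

Base case: w_0 = 44 = 11·4, so 11 | w_0.
Assume 11 | w_k, so w_k = 11t for some integer t.
Then w_{k+1} = -3w_k − 33 = -3·(11t) − 33 = 11(-3t − 3), so 11 | w_{k+1}.
This completes the inductive step, so 11 | w_n for all n ≥ 0.

11 | w_n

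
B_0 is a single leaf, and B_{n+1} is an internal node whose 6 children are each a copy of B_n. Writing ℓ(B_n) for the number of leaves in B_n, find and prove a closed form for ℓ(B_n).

Claim: ℓ(B_n) = 6^n.

Base case: ℓ(B_0) = 1, and 6^0 = 1.
Assume ℓ(B_m) = 6^m.
Then ℓ(B_{m+1}) = 6·ℓ(B_m) = 6·6^m = 6^{m+1}.
This completes the inductive step, so ℓ(B_n) = 6^n for all n ≥ 0.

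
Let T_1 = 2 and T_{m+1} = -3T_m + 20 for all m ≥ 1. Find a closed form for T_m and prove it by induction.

Claim: T_m = (-3)^m + 5.

Base case: T_1 = 2, and (-3)^1 + 5 = -3 + 5 = 2.
Assume T_j = (-3)^j + 5 for some j ≥ 1.
Then T_{j+1} = -3T_j + 20 = -3·((-3)^j + 5) + 20 = -3·(-3)^j − 15 + 20 = (-3)^{j+1} + 5.
This completes the inductive step, so T_m = (-3)^m + 5 for all m ≥ 1.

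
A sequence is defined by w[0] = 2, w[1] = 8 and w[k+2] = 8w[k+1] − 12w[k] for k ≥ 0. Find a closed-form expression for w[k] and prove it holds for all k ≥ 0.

Claim: w[k] = 6^k + 2^k.

Base cases: w[0] = 2 and 6^0 + 2^0 = 2; w[1] = 8 and 6^1 + 2^1 = 8.
Assume w[j] = 6^j + 2^j for all 0 ≤ j ≤ m, where m ≥ 1.
Then w[m+1] = 8w[m] − 12w[m−1] = 8·(6^m + 2^m) − 12·(6^{m−1} + 2^{m−1}) = (8·6 − 12)6^{m−1} + (8·2 − 12)2^{m−1} = 36·6^{m−1} + 4·2^{m−1} = 6^{m+1} + 2^{m+1}.
By strong induction, w[k] = 6^k + 2^k for all k ≥ 0.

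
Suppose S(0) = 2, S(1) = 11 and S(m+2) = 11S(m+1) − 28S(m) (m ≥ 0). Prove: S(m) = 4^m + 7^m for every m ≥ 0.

Base cases: S(0) = 2 and 4^0 + 7^0 = 2; S(1) = 11 and 4^1 + 7^1 = 11.
Assume S(j) = 4^j + 7^j for all 0 ≤ j ≤ k, where k ≥ 1.
Then S(k+1) = 11S(k) − 28S(k−1) = 11·(4^k + 7^k) − 28·(4^{k−1} + 7^{k−1}) = (11·4 − 28)4^{k−1} + (11·7 − 28)7^{k−1} = 16·4^{k−1} + 49·7^{k−1} = 4^{k+1} + 7^{k+1}.
By strong induction, S(m) = 4^m + 7^m for all m ≥ 0.

S(m) = 4^m + 7^m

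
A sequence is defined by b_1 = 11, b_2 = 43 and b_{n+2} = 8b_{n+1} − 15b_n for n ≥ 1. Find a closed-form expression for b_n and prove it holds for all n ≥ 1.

Claim: b_n = 5^n + 2·3^n.

Base cases: b_1 = 11 and 5^1 + 2·3^1 = 11; b_2 = 43 and 5^2 + 2·3^2 = 43.
Assume b_j = 5^j + 2·3^j for all 1 ≤ j ≤ m, where m ≥ 2.
Then b_{m+1} = 8b_m − 15b_{m−1} = 8·(5^m + 2·3^m) − 15·(5^{m−1} + 2·3^{m−1}) = (8·5 − 15)5^{m−1} + 2·(8·3 − 15)3^{m−1} = 25·5^{m−1} + 18·3^{m−1} = 5^{m+1} + 2·3^{m+1}.
So the formula holds for m+1, and by strong induction b_n = 5^n + 2·3^n for all n ≥ 1.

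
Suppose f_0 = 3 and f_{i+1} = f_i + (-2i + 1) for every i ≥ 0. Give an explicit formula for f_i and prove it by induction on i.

Claim: f_i = -i^2 + 2i + 3.

Base case: f_0 = 3, and -0^2 + 2·0 + 3 = 3.
Assume f_m = -m^2 + 2m + 3.
Then f_{m+1} = f_m + (-2m + 1) = (-m^2 + 2m + 3) + (-2m + 1) = -m^2 + 4,
and -(m+1)^2 + 2·(m+1) + 3 = -m^2 + 4.
Hence f_i = -i^2 + 2i + 3 for every i ≥ 0, by induction.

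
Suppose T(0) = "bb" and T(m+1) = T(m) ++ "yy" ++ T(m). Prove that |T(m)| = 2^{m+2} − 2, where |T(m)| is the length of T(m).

Base case: |T(0)| = 2, and 2^{0+2} − 2 = 2.
Assume |T(k)| = 2^{k+2} − 2.
Then |T(k+1)| = |T(k)| + 2 + |T(k)| = 2|T(k)| + 2 = 2(2^{k+2} − 2) + 2 = 2^{k+3} − 4 + 2 = 2^{k+3} − 2.
By induction, |T(m)| = 2^{m+2} − 2 for all m ≥ 0.

|T(m)| = 2^{m+2} − 2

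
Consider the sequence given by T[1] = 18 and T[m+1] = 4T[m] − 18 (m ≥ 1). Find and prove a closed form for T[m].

Claim: T[m] = 3·4^m + 6.

Base case: T[1] = 18, and 3·4^1 + 6 = 12 + 6 = 18.
Assume T[r] = 3·4^r + 6 for some r ≥ 1.
Then T[r+1] = 4T[r] − 18 = 4·(3·4^r + 6) − 18 = 12·4^r + 24 − 18 = 3·4^{r+1} + 6.
So the formula holds for r+1, and by induction T[m] = 3·4^m + 6 for all m ≥ 1.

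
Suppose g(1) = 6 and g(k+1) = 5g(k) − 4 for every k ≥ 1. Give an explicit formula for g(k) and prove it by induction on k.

Claim: g(k) = 5^k + 1.

Base case: g(1) = 6, and 5^1 + 1 = 5 + 1 = 6.
Assume g(j) = 5^j + 1 for some j ≥ 1.
Then g(j+1) = 5g(j) − 4 = 5·(5^j + 1) − 4 = 5^{j+1} + 5 − 4 = 5^{j+1} + 1.
So the formula holds for j+1, and by induction g(k) = 5^k + 1 for all k ≥ 1.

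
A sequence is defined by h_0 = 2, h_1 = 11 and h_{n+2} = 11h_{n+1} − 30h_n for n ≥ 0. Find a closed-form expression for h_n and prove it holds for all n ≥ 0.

Claim: h_n = 5^n + 6^n.

Base cases: h_0 = 2 and 5^0 + 6^0 = 2; h_1 = 11 and 5^1 + 6^1 = 11.
Assume h_j = 5^j + 6^j for all 0 ≤ j ≤ k, where k ≥ 1.
Then h_{k+1} = 11h_k − 30h_{k−1} = 11·(5^k + 6^k) − 30·(5^{k−1} + 6^{k−1}) = (11·5 − 30)5^{k−1} + (11·6 − 30)6^{k−1} = 25·5^{k−1} + 36·6^{k−1} = 5^{k+1} + 6^{k+1}.
Hence h_n = 5^n + 6^n for every n ≥ 0, by strong induction.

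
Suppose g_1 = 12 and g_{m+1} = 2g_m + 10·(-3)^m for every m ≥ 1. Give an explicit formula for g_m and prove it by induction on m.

Claim: g_m = 3·2^m − 2·(-3)^m.

Base case: g_1 = 12, and 3·2^1 − 2·(-3)^1 = 6 + 6 = 12.
Assume g_j = 3·2^j − 2·(-3)^j for some j ≥ 1.
Then g_{j+1} = 2g_j + 10·(-3)^j = 2·(3·2^j − 2·(-3)^j) + 10·(-3)^j = 3·2^{j+1} − 4·(-3)^j + 10·(-3)^j = 3·2^{j+1} + 6·(-3)^j = 3·2^{j+1} − 2·(-3)^{j+1}.
By induction, g_m = 3·2^m − 2·(-3)^m for all m ≥ 1.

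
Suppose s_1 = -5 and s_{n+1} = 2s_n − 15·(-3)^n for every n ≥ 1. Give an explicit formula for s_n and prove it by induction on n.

Claim: s_n = 2·2^n + 3·(-3)^n.

Base case: s_1 = -5, and 2·2^1 + 3·(-3)^1 = 4 − 9 = -5.
Assume s_m = 2·2^m + 3·(-3)^m for some m ≥ 1.
Then s_{m+1} = 2s_m − 15·(-3)^m = 2·(2·2^m + 3·(-3)^m) − 15·(-3)^m = 2·2^{m+1} + 6·(-3)^m − 15·(-3)^m = 2·2^{m+1} − 9·(-3)^m = 2·2^{m+1} + 3·(-3)^{m+1}.
Hence s_n = 2·2^n + 3·(-3)^n for every n ≥ 1, by induction.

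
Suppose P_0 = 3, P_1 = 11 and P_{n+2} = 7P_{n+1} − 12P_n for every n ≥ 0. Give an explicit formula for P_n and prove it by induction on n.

Claim: P_n = 3^n + 2·4^n.

Base cases: P_0 = 3 and 3^0 + 2·4^0 = 3; P_1 = 11 and 3^1 + 2·4^1 = 11.
Assume P_j = 3^j + 2·4^j for all 0 ≤ j ≤ m, where m ≥ 1.
Then P_{m+1} = 7P_m − 12P_{m−1} = 7·(3^m + 2·4^m) − 12·(3^{m−1} + 2·4^{m−1}) = (7·3 − 12)3^{m−1} + 2·(7·4 − 12)4^{m−1} = 9·3^{m−1} + 32·4^{m−1} = 3^{m+1} + 2·4^{m+1}.
By strong induction, P_n = 3^n + 2·4^n for all n ≥ 0.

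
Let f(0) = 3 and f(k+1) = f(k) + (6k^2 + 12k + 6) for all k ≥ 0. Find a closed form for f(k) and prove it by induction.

Claim: f(k) = 2k^3 + 3k^2 + k + 3.

Base case: f(0) = 3, and 2·0^3 + 3·0^2 + 0 + 3 = 3.
Assume f(j) = 2j^3 + 3j^2 + j + 3.
Then f(j+1) = f(j) + (6j^2 + 12j + 6) = (2j^3 + 3j^2 + j + 3) + (6j^2 + 12j + 6) = 2j^3 + 9j^2 + 13j + 9,
and 2·(j+1)^3 + 3·(j+1)^2 + (j+1) + 3 = 2j^3 + 9j^2 + 13j + 9.
This completes the inductive step, so f(k) = 2k^3 + 3k^2 + k + 3 for all k ≥ 0.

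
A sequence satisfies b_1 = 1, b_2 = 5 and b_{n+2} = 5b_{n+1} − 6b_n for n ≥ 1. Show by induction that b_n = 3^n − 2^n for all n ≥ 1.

Base cases: b_1 = 1 and 3^1 − 2^1 = 1; b_2 = 5 and 3^2 − 2^2 = 5.
Assume b_i = 3^i − 2^i for all 1 ≤ i ≤ j, where j ≥ 2.
Then b_{j+1} = 5b_j − 6b_{j−1} = 5·(3^j − 2^j) − 6·(3^{j−1} − 2^{j−1}) = (5·3 − 6)3^{j−1} − (5·2 − 6)2^{j−1} = 9·3^{j−1} − 4·2^{j−1} = 3^{j+1} − 2^{j+1}.
Hence b_n = 3^n − 2^n for every n ≥ 1, by strong induction.

b_n = 3^n − 2^n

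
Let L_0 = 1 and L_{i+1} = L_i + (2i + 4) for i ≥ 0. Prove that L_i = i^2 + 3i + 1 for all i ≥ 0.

Base case: L_0 = 1, and 0^2 + 3·0 + 1 = 1.
Assume L_r = r^2 + 3r + 1.
Then L_{r+1} = L_r + (2r + 4) = (r^2 + 3r + 1) + (2r + 4) = r^2 + 5r + 5,
and (r+1)^2 + 3·(r+1) + 1 = r^2 + 5r + 5.
This completes the inductive step, so L_i = i^2 + 3i + 1 for all i ≥ 0.

L_i = i^2 + 3i + 1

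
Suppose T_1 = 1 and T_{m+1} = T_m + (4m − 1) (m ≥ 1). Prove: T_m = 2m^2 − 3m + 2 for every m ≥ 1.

Base case: T_1 = 1, and 2·1^2 − 3·1 + 2 = 1.
Assume T_k = 2k^2 − 3k + 2.
Then T_{k+1} = T_k + (4k − 1) = (2k^2 − 3k + 2) + (4k − 1) = 2k^2 + k + 1,
and 2·(k+1)^2 − 3·(k+1) + 2 = 2k^2 + k + 1.
This completes the inductive step, so T_m = 2m^2 − 3m + 2 for all m ≥ 1.

T_m = 2m^2 − 3m + 2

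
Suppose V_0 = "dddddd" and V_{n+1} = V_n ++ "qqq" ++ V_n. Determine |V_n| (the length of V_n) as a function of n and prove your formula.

Claim: |V_n| = 9·2^n − 3.

Base case: |V_0| = 6, and 9·2^0 − 3 = 6.
Assume |V_j| = 9·2^j − 3.
Then |V_{j+1}| = |V_j| + 3 + |V_j| = 2|V_j| + 3 = 2(9·2^j − 3) + 3 = 9·2^{j+1} − 6 + 3 = 9·2^{j+1} − 3.
So the formula holds for j+1, and by induction |V_n| = 9·2^n − 3 for all n ≥ 0.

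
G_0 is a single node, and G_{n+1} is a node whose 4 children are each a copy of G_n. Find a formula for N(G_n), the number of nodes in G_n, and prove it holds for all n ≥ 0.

Claim: N(G_n) = (4^{n+1} − 1)/3.

Base case: N(G_0) = 1, and (4^{0+1} − 1)/3 = 1.
Assume N(G_k) = (4^{k+1} − 1)/3.
Then N(G_{k+1}) = 1 + 4N(G_k) = 1 + 4·(4^{k+1} − 1)/3 = 1 + (4^{k+2} − 4)/3 = (3 + 4^{k+2} − 4)/3 = (4^{k+2} − 1)/3.
By induction, N(G_n) = (4^{n+1} − 1)/3 for all n ≥ 0.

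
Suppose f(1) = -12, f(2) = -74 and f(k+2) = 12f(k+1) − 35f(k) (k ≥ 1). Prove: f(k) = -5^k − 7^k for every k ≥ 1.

Base cases: f(1) = -12 and -5^1 − 7^1 = -12; f(2) = -74 and -5^2 − 7^2 = -74.
Assume f(i) = -5^i − 7^i for all 1 ≤ i ≤ j, where j ≥ 2.
Then f(j+1) = 12f(j) − 35f(j−1) = 12·(-5^j − 7^j) − 35·(-5^{j−1} − 7^{j−1}) = -(12·5 − 35)5^{j−1} − (12·7 − 35)7^{j−1} = -25·5^{j−1} − 49·7^{j−1} = -5^{j+1} − 7^{j+1}.
Hence f(k) = -5^k − 7^k for every k ≥ 1, by strong induction.

f(k) = -5^k − 7^k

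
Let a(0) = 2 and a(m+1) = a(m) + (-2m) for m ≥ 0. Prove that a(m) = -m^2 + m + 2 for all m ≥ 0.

Base case: a(0) = 2, and -0^2 + 0 + 2 = 2.
Assume a(r) = -r^2 + r + 2.
Then a(r+1) = a(r) + (-2r) = (-r^2 + r + 2) + (-2r) = -r^2 − r + 2,
and -(r+1)^2 + (r+1) + 2 = -r^2 − r + 2.
By induction, a(m) = -m^2 + m + 2 for all m ≥ 0.

a(m) = -m^2 + m + 2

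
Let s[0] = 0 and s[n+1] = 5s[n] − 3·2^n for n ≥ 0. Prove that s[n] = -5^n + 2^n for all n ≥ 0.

Base case: s[0] = 0, and -5^0 + 2^0 = -1 + 1 = 0.
Assume s[j] = -5^j + 2^j for some j ≥ 0.
Then s[j+1] = 5s[j] − 3·2^j = 5·(-5^j + 2^j) − 3·2^j = -5^{j+1} + 5·2^j − 3·2^j = -5^{j+1} + 2·2^j = -5^{j+1} + 2^{j+1}.
By induction, s[n] = -5^n + 2^n for all n ≥ 0.

s[n] = -5^n + 2^n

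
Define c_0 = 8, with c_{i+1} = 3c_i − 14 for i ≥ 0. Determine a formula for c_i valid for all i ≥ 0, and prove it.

Claim: c_i = 3^i + 7.

Base case: c_0 = 8, and 3^0 + 7 = 1 + 7 = 8.
Assume c_j = 3^j + 7 for some j ≥ 0.
Then c_{j+1} = 3c_j − 14 = 3·(3^j + 7) − 14 = 3^{j+1} + 21 − 14 = 3^{j+1} + 7.
So the formula holds for j+1, and by induction c_i = 3^i + 7 for all i ≥ 0.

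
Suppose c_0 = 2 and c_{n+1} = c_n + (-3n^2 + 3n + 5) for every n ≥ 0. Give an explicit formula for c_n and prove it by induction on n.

Claim: c_n = -n^3 + 3n^2 + 3n + 2.

Base case: c_0 = 2, and -0^3 + 3·0^2 + 3·0 + 2 = 2.
Assume c_r = -r^3 + 3r^2 + 3r + 2.
Then c_{r+1} = c_r + (-3r^2 + 3r + 5) = (-r^3 + 3r^2 + 3r + 2) + (-3r^2 + 3r + 5) = -r^3 + 6r + 7,
and -(r+1)^3 + 3·(r+1)^2 + 3·(r+1) + 2 = -r^3 + 6r + 7.
Hence c_n = -n^3 + 3n^2 + 3n + 2 for every n ≥ 0, by induction.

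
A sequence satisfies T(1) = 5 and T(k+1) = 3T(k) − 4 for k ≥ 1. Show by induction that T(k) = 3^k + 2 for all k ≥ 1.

Base case: T(1) = 5, and 3^1 + 2 = 3 + 2 = 5.
Assume T(j) = 3^j + 2 for some j ≥ 1.
Then T(j+1) = 3T(j) − 4 = 3·(3^j + 2) − 4 = 3^{j+1} + 6 − 4 = 3^{j+1} + 2.
So the formula holds for j+1, and by induction T(k) = 3^k + 2 for all k ≥ 1.

T(k) = 3^k + 2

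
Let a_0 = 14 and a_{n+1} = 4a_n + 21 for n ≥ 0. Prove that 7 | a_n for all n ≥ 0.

Base case: a_0 = 14 = 7·2, so 7 | a_0.
Assume 7 | a_k, so a_k = 7t for some integer t.
Then a_{k+1} = 4a_k + 21 = 4·(7t) + 21 = 7(4t + 3), so 7 | a_{k+1}.
So the property holds for k+1, and by induction 7 | a_n for all n ≥ 0.

7 | a_n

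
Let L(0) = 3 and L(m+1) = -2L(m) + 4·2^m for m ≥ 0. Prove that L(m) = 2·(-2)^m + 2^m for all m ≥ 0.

Base case: L(0) = 3, and 2·(-2)^0 + 2^0 = 2 + 1 = 3.
Assume L(r) = 2·(-2)^r + 2^r for some r ≥ 0.
Then L(r+1) = -2L(r) + 4·2^r = -2·(2·(-2)^r + 2^r) + 4·2^r = 2·(-2)^{r+1} − 2·2^r + 4·2^r = 2·(-2)^{r+1} + 2·2^r = 2·(-2)^{r+1} + 2^{r+1}.
This completes the inductive step, so L(m) = 2·(-2)^m + 2^m for all m ≥ 0.

L(m) = 2·(-2)^m + 2^m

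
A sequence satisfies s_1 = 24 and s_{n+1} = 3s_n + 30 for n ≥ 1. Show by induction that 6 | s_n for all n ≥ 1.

Base case: s_1 = 24 = 6·4, so 6 | s_1.
Assume 6 | s_m, so s_m = 6t for some integer t.
Then s_{m+1} = 3s_m + 30 = 3·(6t) + 30 = 6(3t + 5), so 6 | s_{m+1}.
Hence 6 | s_n for every n ≥ 1, by induction.

6 | s_n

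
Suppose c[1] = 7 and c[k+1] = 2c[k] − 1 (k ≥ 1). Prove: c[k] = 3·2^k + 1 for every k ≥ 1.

Base case: c[1] = 7, and 3·2^1 + 1 = 6 + 1 = 7.
Assume c[j] = 3·2^j + 1 for some j ≥ 1.
Then c[j+1] = 2c[j] − 1 = 2·(3·2^j + 1) − 1 = 6·2^j + 2 − 1 = 3·2^{j+1} + 1.
So the formula holds for j+1, and by induction c[k] = 3·2^k + 1 for all k ≥ 1.

c[k] = 3·2^k + 1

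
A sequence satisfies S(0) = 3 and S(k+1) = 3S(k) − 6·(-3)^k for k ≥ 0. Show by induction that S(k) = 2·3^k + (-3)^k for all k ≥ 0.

Base case: S(0) = 3, and 2·3^0 + (-3)^0 = 2 + 1 = 3.
Assume S(j) = 2·3^j + (-3)^j for some j ≥ 0.
Then S(j+1) = 3S(j) − 6·(-3)^j = 3·(2·3^j + (-3)^j) − 6·(-3)^j = 2·3^{j+1} + 3·(-3)^j − 6·(-3)^j = 2·3^{j+1} − 3·(-3)^j = 2·3^{j+1} + (-3)^{j+1}.
By induction, S(k) = 2·3^k + (-3)^k for all k ≥ 0.

S(k) = 2·3^k + (-3)^k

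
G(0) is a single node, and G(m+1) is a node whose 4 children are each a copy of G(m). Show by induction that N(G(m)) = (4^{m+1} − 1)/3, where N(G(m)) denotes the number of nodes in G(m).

Base case: N(G(0)) = 1, and (4^{0+1} − 1)/3 = 1.
Assume N(G(j)) = (4^{j+1} − 1)/3.
Then N(G(j+1)) = 1 + 4N(G(j)) = 1 + 4·(4^{j+1} − 1)/3 = 1 + (4^{j+2} − 4)/3 = (3 + 4^{j+2} − 4)/3 = (4^{j+2} − 1)/3.
So the formula holds for j+1, and by induction N(G(m)) = (4^{m+1} − 1)/3 for all m ≥ 0.

N(G(m)) = (4^{m+1} − 1)/3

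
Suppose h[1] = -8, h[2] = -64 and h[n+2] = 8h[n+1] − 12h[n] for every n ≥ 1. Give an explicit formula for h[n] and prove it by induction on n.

Claim: h[n] = 2·2^n − 2·6^n.

Base cases: h[1] = -8 and 2·2^1 − 2·6^1 = -8; h[2] = -64 and 2·2^2 − 2·6^2 = -64.
Assume h[i] = 2·2^i − 2·6^i for all 1 ≤ i ≤ j, where j ≥ 2.
Then h[j+1] = 8h[j] − 12h[j−1] = 8·(2·2^j − 2·6^j) − 12·(2·2^{j−1} − 2·6^{j−1}) = 2·(8·2 − 12)2^{j−1} − 2·(8·6 − 12)6^{j−1} = 8·2^{j−1} − 72·6^{j−1} = 2·2^{j+1} − 2·6^{j+1}.
This completes the inductive step, so h[n] = 2·2^n − 2·6^n for all n ≥ 1.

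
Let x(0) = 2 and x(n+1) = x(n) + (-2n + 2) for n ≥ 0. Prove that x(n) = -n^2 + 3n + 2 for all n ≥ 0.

Base case: x(0) = 2, and -0^2 + 3·0 + 2 = 2.
Assume x(m) = -m^2 + 3m + 2.
Then x(m+1) = x(m) + (-2m + 2) = (-m^2 + 3m + 2) + (-2m + 2) = -m^2 + m + 4,
and -(m+1)^2 + 3·(m+1) + 2 = -m^2 + m + 4.
Hence x(n) = -n^2 + 3n + 2 for every n ≥ 0, by induction.

x(n) = -n^2 + 3n + 2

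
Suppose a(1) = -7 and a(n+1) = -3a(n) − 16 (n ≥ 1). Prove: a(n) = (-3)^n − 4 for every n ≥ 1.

Base case: a(1) = -7, and (-3)^1 − 4 = -3 − 4 = -7.
Assume a(m) = (-3)^m − 4 for some m ≥ 1.
Then a(m+1) = -3a(m) − 16 = -3·((-3)^m − 4) − 16 = -3·(-3)^m + 12 − 16 = (-3)^{m+1} − 4.
Hence a(n) = (-3)^n − 4 for every n ≥ 1, by induction.

a(n) = (-3)^n − 4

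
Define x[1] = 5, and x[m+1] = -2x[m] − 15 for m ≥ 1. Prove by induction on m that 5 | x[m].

Base case: x[1] = 5 = 5·1, so 5 | x[1].
Assume 5 | x[k], so x[k] = 5t for some integer t.
Then x[k+1] = -2x[k] − 15 = -2·(5t) − 15 = 5(-2t − 3), so 5 | x[k+1].
This completes the inductive step, so 5 | x[m] for all m ≥ 1.

5 | x[m]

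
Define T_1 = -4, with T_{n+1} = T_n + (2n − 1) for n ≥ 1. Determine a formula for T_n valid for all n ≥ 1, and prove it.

Claim: T_n = n^2 − 2n − 3.

Base case: T_1 = -4, and 1^2 − 2·1 − 3 = -4.
Assume T_r = r^2 − 2r − 3.
Then T_{r+1} = T_r + (2r − 1) = (r^2 − 2r − 3) + (2r − 1) = r^2 − 4,
and (r+1)^2 − 2·(r+1) − 3 = r^2 − 4.
This completes the inductive step, so T_n = n^2 − 2n − 3 for all n ≥ 1.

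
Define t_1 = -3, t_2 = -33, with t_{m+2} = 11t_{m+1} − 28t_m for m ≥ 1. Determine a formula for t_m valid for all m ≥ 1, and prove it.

Claim: t_m = 4^m − 7^m.

Base cases: t_1 = -3 and 4^1 − 7^1 = -3; t_2 = -33 and 4^2 − 7^2 = -33.
Assume t_j = 4^j − 7^j for all 1 ≤ j ≤ k, where k ≥ 2.
Then t_{k+1} = 11t_k − 28t_{k−1} = 11·(4^k − 7^k) − 28·(4^{k−1} − 7^{k−1}) = (11·4 − 28)4^{k−1} − (11·7 − 28)7^{k−1} = 16·4^{k−1} − 49·7^{k−1} = 4^{k+1} − 7^{k+1}.
This completes the inductive step, so t_m = 4^m − 7^m for all m ≥ 1.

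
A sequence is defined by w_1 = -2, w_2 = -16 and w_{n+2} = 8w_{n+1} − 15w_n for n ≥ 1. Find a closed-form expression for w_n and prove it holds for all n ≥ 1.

Claim: w_n = -5^n + 3^n.

Base cases: w_1 = -2 and -5^1 + 3^1 = -2; w_2 = -16 and -5^2 + 3^2 = -16.
Assume w_j = -5^j + 3^j for all 1 ≤ j ≤ k, where k ≥ 2.
Then w_{k+1} = 8w_k − 15w_{k−1} = 8·(-5^k + 3^k) − 15·(-5^{k−1} + 3^{k−1}) = -(8·5 − 15)5^{k−1} + (8·3 − 15)3^{k−1} = -25·5^{k−1} + 9·3^{k−1} = -5^{k+1} + 3^{k+1}.
Hence w_n = -5^n + 3^n for every n ≥ 1, by strong induction.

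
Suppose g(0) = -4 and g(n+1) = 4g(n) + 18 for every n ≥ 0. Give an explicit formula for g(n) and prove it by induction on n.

Claim: g(n) = 2·4^n − 6.

Base case: g(0) = -4, and 2·4^0 − 6 = 2 − 6 = -4.
Assume g(m) = 2·4^m − 6 for some m ≥ 0.
Then g(m+1) = 4g(m) + 18 = 4·(2·4^m − 6) + 18 = 8·4^m − 24 + 18 = 2·4^{m+1} − 6.
Hence g(n) = 2·4^n − 6 for every n ≥ 0, by induction.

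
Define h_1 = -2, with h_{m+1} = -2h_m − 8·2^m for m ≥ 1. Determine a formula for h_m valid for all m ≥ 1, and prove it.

Claim: h_m = -(-2)^m − 2·2^m.

Base case: h_1 = -2, and -(-2)^1 − 2·2^1 = 2 − 4 = -2.
Assume h_k = -(-2)^k − 2·2^k for some k ≥ 1.
Then h_{k+1} = -2h_k − 8·2^k = -2·(-(-2)^k − 2·2^k) − 8·2^k = -(-2)^{k+1} + 4·2^k − 8·2^k = -(-2)^{k+1} − 4·2^k = -(-2)^{k+1} − 2·2^{k+1}.
This completes the inductive step, so h_m = -(-2)^m − 2·2^m for all m ≥ 1.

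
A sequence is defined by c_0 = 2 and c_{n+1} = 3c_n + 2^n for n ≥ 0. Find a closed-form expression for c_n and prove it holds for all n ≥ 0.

Claim: c_n = 3·3^n − 2^n.

Base case: c_0 = 2, and 3·3^0 − 2^0 = 3 − 1 = 2.
Assume c_j = 3·3^j − 2^j for some j ≥ 0.
Then c_{j+1} = 3c_j + 2^j = 3·(3·3^j − 2^j) + 2^j = 3·3^{j+1} − 3·2^j + 2^j = 3·3^{j+1} − 2·2^j = 3·3^{j+1} − 2^{j+1}.
This completes the inductive step, so c_n = 3·3^n − 2^n for all n ≥ 0.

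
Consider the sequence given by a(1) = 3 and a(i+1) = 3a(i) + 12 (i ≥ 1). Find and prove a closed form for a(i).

Claim: a(i) = 3^{i+1} − 6.

Base case: a(1) = 3, and 3^{1+1} − 6 = 9 − 6 = 3.
Assume a(r) = 3^{r+1} − 6 for some r ≥ 1.
Then a(r+1) = 3a(r) + 12 = 3·(3^{r+1} − 6) + 12 = 3^{r+2} − 18 + 12 = 3^{r+2} − 6.
Hence a(i) = 3^{i+1} − 6 for every i ≥ 1, by induction.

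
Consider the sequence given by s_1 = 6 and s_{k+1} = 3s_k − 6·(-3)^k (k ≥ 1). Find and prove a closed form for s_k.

Claim: s_k = 3·3^k + (-3)^k.

Base case: s_1 = 6, and 3·3^1 + (-3)^1 = 9 − 3 = 6.
Assume s_m = 3·3^m + (-3)^m for some m ≥ 1.
Then s_{m+1} = 3s_m − 6·(-3)^m = 3·(3·3^m + (-3)^m) − 6·(-3)^m = 3·3^{m+1} + 3·(-3)^m − 6·(-3)^m = 3·3^{m+1} − 3·(-3)^m = 3·3^{m+1} + (-3)^{m+1}.
By induction, s_k = 3·3^k + (-3)^k for all k ≥ 1.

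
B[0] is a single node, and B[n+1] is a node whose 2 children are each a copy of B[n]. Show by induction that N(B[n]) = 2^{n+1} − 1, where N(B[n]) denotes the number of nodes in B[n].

Base case: N(B[0]) = 1, and 2^{0+1} − 1 = 1.
Assume N(B[m]) = 2^{m+1} − 1.
Then N(B[m+1]) = 1 + 2N(B[m]) = 1 + 2(2^{m+1} − 1) = 2^{m+2} − 2 + 1 = 2^{m+2} − 1.
This completes the inductive step, so N(B[n]) = 2^{n+1} − 1 for all n ≥ 0.

N(B[n]) = 2^{n+1} − 1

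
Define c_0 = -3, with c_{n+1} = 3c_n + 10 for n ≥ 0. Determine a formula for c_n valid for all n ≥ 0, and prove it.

Claim: c_n = 2·3^n − 5.

Base case: c_0 = -3, and 2·3^0 − 5 = 2 − 5 = -3.
Assume c_k = 2·3^k − 5 for some k ≥ 0.
Then c_{k+1} = 3c_k + 10 = 3·(2·3^k − 5) + 10 = 6·3^k − 15 + 10 = 2·3^{k+1} − 5.
By induction, c_n = 2·3^n − 5 for all n ≥ 0.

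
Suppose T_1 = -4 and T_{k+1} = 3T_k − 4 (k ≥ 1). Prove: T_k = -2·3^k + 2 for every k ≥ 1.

Base case: T_1 = -4, and -2·3^1 + 2 = -6 + 2 = -4.
Assume T_j = -2·3^j + 2 for some j ≥ 1.
Then T_{j+1} = 3T_j − 4 = 3·(-2·3^j + 2) − 4 = -6·3^j + 6 − 4 = -2·3^{j+1} + 2.
So the formula holds for j+1, and by induction T_k = -2·3^k + 2 for all k ≥ 1.

T_k = -2·3^k + 2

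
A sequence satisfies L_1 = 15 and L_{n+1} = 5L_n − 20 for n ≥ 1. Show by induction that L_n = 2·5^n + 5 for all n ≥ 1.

Base case: L_1 = 15, and 2·5^1 + 5 = 10 + 5 = 15.
Assume L_r = 2·5^r + 5 for some r ≥ 1.
Then L_{r+1} = 5L_r − 20 = 5·(2·5^r + 5) − 20 = 10·5^r + 25 − 20 = 2·5^{r+1} + 5.
This completes the inductive step, so L_n = 2·5^n + 5 for all n ≥ 1.

L_n = 2·5^n + 5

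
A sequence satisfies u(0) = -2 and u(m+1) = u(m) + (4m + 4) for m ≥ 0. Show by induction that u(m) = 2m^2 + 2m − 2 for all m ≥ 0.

Base case: u(0) = -2, and 2·0^2 + 2·0 − 2 = -2.
Assume u(j) = 2j^2 + 2j − 2.
Then u(j+1) = u(j) + (4j + 4) = (2j^2 + 2j − 2) + (4j + 4) = 2j^2 + 6j + 2,
and 2·(j+1)^2 + 2·(j+1) − 2 = 2j^2 + 6j + 2.
Hence u(m) = 2m^2 + 2m − 2 for every m ≥ 0, by induction.

u(m) = 2m^2 + 2m − 2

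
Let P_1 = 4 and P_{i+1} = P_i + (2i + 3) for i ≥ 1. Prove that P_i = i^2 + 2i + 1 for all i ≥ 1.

Base case: P_1 = 4, and 1^2 + 2·1 + 1 = 4.
Assume P_m = m^2 + 2m + 1.
Then P_{m+1} = P_m + (2m + 3) = (m^2 + 2m + 1) + (2m + 3) = m^2 + 4m + 4,
and (m+1)^2 + 2·(m+1) + 1 = m^2 + 4m + 4.
This completes the inductive step, so P_i = i^2 + 2i + 1 for all i ≥ 1.

P_i = i^2 + 2i + 1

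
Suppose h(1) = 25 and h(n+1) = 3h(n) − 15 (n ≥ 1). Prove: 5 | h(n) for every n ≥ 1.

Base case: h(1) = 25 = 5·5, so 5 | h(1).
Assume 5 | h(r), so h(r) = 5t for some integer t.
Then h(r+1) = 3h(r) − 15 = 3·(5t) − 15 = 5(3t − 3), so 5 | h(r+1).
By induction, 5 | h(n) for all n ≥ 1.

5 | h(n)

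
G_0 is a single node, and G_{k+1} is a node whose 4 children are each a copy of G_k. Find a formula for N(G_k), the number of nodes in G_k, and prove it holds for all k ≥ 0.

Claim: N(G_k) = (4^{k+1} − 1)/3.

Base case: N(G_0) = 1, and (4^{0+1} − 1)/3 = 1.
Assume N(G_m) = (4^{m+1} − 1)/3.
Then N(G_{m+1}) = 1 + 4N(G_m) = 1 + 4·(4^{m+1} − 1)/3 = 1 + (4^{m+2} − 4)/3 = (3 + 4^{m+2} − 4)/3 = (4^{m+2} − 1)/3.
This completes the inductive step, so N(G_k) = (4^{k+1} − 1)/3 for all k ≥ 0.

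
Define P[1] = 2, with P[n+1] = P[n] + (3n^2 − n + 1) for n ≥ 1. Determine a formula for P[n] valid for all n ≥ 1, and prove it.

Claim: P[n] = n^3 − 2n^2 + 2n + 1.

Base case: P[1] = 2, and 1^3 − 2·1^2 + 2·1 + 1 = 2.
Assume P[r] = r^3 − 2r^2 + 2r + 1.
Then P[r+1] = P[r] + (3r^2 − r + 1) = (r^3 − 2r^2 + 2r + 1) + (3r^2 − r + 1) = r^3 + r^2 + r + 2,
and (r+1)^3 − 2·(r+1)^2 + 2·(r+1) + 1 = r^3 + r^2 + r + 2.
Hence P[n] = n^3 − 2n^2 + 2n + 1 for every n ≥ 1, by induction.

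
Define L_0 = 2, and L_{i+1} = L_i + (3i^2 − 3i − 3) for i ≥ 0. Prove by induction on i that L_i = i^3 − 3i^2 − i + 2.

Base case: L_0 = 2, and 0^3 − 3·0^2 − 0 + 2 = 2.
Assume L_r = r^3 − 3r^2 − r + 2.
Then L_{r+1} = L_r + (3r^2 − 3r − 3) = (r^3 − 3r^2 − r + 2) + (3r^2 − 3r − 3) = r^3 − 4r − 1,
and (r+1)^3 − 3·(r+1)^2 − (r+1) + 2 = r^3 − 4r − 1.
By induction, L_i = i^3 − 3i^2 − i + 2 for all i ≥ 0.

L_i = i^3 − 3i^2 − i + 2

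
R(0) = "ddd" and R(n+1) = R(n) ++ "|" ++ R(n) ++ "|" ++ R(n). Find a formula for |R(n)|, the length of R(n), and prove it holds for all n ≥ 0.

Claim: |R(n)| = 4·3^n − 1.

Base case: |R(0)| = 3, and 4·3^0 − 1 = 3.
Assume |R(j)| = 4·3^j − 1.
Then |R(j+1)| = 3|R(j)| + 2 = 3(4·3^j − 1) + 2 = 4·3^{j+1} − 3 + 2 = 4·3^{j+1} − 1.
This completes the inductive step, so |R(n)| = 4·3^n − 1 for all n ≥ 0.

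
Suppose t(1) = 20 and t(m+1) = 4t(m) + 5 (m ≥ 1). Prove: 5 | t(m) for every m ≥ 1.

Base case: t(1) = 20 = 5·4, so 5 | t(1).
Assume 5 | t(j), so t(j) = 5s for some integer s.
Then t(j+1) = 4t(j) + 5 = 4·(5s) + 5 = 5(4s + 1), so 5 | t(j+1).
Hence 5 | t(m) for every m ≥ 1, by induction.

5 | t(m)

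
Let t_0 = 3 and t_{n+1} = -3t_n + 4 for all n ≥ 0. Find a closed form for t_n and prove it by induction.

Claim: t_n = 2·(-3)^n + 1.

Base case: t_0 = 3, and 2·(-3)^0 + 1 = 2 + 1 = 3.
Assume t_r = 2·(-3)^r + 1 for some r ≥ 0.
Then t_{r+1} = -3t_r + 4 = -3·(2·(-3)^r + 1) + 4 = -6·(-3)^r − 3 + 4 = 2·(-3)^{r+1} + 1.
By induction, t_n = 2·(-3)^n + 1 for all n ≥ 0.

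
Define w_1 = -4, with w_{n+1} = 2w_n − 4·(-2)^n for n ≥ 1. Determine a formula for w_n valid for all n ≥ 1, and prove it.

Claim: w_n = -2^n + (-2)^n.

Base case: w_1 = -4, and -2^1 + (-2)^1 = -2 − 2 = -4.
Assume w_r = -2^r + (-2)^r for some r ≥ 1.
Then w_{r+1} = 2w_r − 4·(-2)^r = 2·(-2^r + (-2)^r) − 4·(-2)^r = -2^{r+1} + 2·(-2)^r − 4·(-2)^r = -2^{r+1} − 2·(-2)^r = -2^{r+1} + (-2)^{r+1}.
By induction, w_n = -2^n + (-2)^n for all n ≥ 1.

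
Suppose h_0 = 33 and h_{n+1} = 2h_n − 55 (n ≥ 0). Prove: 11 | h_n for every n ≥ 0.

Base case: h_0 = 33 = 11·3, so 11 | h_0.
Assume 11 | h_r, so h_r = 11t for some integer t.
Then h_{r+1} = 2h_r − 55 = 2·(11t) − 55 = 11(2t − 5), so 11 | h_{r+1}.
So the property holds for r+1, and by induction 11 | h_n for all n ≥ 0.

11 | h_n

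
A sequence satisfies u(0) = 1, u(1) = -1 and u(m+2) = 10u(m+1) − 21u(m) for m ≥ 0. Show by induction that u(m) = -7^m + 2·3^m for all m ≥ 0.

Base cases: u(0) = 1 and -7^0 + 2·3^0 = 1; u(1) = -1 and -7^1 + 2·3^1 = -1.
Assume u(i) = -7^i + 2·3^i for all 0 ≤ i ≤ j, where j ≥ 1.
Then u(j+1) = 10u(j) − 21u(j−1) = 10·(-7^j + 2·3^j) − 21·(-7^{j−1} + 2·3^{j−1}) = -(10·7 − 21)7^{j−1} + 2·(10·3 − 21)3^{j−1} = -49·7^{j−1} + 18·3^{j−1} = -7^{j+1} + 2·3^{j+1}.
By strong induction, u(m) = -7^m + 2·3^m for all m ≥ 0.

u(m) = -7^m + 2·3^m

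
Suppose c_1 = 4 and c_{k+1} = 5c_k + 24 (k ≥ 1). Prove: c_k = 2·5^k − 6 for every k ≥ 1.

Base case: c_1 = 4, and 2·5^1 − 6 = 10 − 6 = 4.
Assume c_m = 2·5^m − 6 for some m ≥ 1.
Then c_{m+1} = 5c_m + 24 = 5·(2·5^m − 6) + 24 = 10·5^m − 30 + 24 = 2·5^{m+1} − 6.
Hence c_k = 2·5^k − 6 for every k ≥ 1, by induction.

c_k = 2·5^k − 6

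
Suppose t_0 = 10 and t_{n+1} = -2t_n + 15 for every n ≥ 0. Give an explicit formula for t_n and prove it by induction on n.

Claim: t_n = 5·(-2)^n + 5.

Base case: t_0 = 10, and 5·(-2)^0 + 5 = 5 + 5 = 10.
Assume t_r = 5·(-2)^r + 5 for some r ≥ 0.
Then t_{r+1} = -2t_r + 15 = -2·(5·(-2)^r + 5) + 15 = -10·(-2)^r − 10 + 15 = 5·(-2)^{r+1} + 5.
So the formula holds for r+1, and by induction t_n = 5·(-2)^n + 5 for all n ≥ 0.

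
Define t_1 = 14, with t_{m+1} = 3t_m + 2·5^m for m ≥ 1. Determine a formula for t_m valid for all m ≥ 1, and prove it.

Claim: t_m = 3·3^m + 5^m.

Base case: t_1 = 14, and 3·3^1 + 5^1 = 9 + 5 = 14.
Assume t_k = 3·3^k + 5^k for some k ≥ 1.
Then t_{k+1} = 3t_k + 2·5^k = 3·(3·3^k + 5^k) + 2·5^k = 3·3^{k+1} + 3·5^k + 2·5^k = 3·3^{k+1} + 5·5^k = 3·3^{k+1} + 5^{k+1}.
Hence t_m = 3·3^m + 5^m for every m ≥ 1, by induction.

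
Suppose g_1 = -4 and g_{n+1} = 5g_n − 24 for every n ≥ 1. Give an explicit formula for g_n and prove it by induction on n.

Claim: g_n = -2·5^n + 6.

Base case: g_1 = -4, and -2·5^1 + 6 = -10 + 6 = -4.
Assume g_m = -2·5^m + 6 for some m ≥ 1.
Then g_{m+1} = 5g_m − 24 = 5·(-2·5^m + 6) − 24 = -10·5^m + 30 − 24 = -2·5^{m+1} + 6.
So the formula holds for m+1, and by induction g_n = -2·5^n + 6 for all n ≥ 1.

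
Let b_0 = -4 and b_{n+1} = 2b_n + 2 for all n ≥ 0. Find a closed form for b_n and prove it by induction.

Claim: b_n = -2^{n+1} − 2.

Base case: b_0 = -4, and -2^{0+1} − 2 = -2 − 2 = -4.
Assume b_j = -2^{j+1} − 2 for some j ≥ 0.
Then b_{j+1} = 2b_j + 2 = 2·(-2^{j+1} − 2) + 2 = -2^{j+2} − 4 + 2 = -2^{j+2} − 2.
So the formula holds for j+1, and by induction b_n = -2^{n+1} − 2 for all n ≥ 0.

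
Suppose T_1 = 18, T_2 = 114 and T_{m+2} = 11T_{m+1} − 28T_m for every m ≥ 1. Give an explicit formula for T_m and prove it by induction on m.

Claim: T_m = 2·7^m + 4^m.

Base cases: T_1 = 18 and 2·7^1 + 4^1 = 18; T_2 = 114 and 2·7^2 + 4^2 = 114.
Assume T_j = 2·7^j + 4^j for all 1 ≤ j ≤ r, where r ≥ 2.
Then T_{r+1} = 11T_r − 28T_{r−1} = 11·(2·7^r + 4^r) − 28·(2·7^{r−1} + 4^{r−1}) = 2·(11·7 − 28)7^{r−1} + (11·4 − 28)4^{r−1} = 98·7^{r−1} + 16·4^{r−1} = 2·7^{r+1} + 4^{r+1}.
This completes the inductive step, so T_m = 2·7^m + 4^m for all m ≥ 1.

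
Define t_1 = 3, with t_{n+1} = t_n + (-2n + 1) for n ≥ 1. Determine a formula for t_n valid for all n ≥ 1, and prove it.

Claim: t_n = -n^2 + 2n + 2.

Base case: t_1 = 3, and -1^2 + 2·1 + 2 = 3.
Assume t_k = -k^2 + 2k + 2.
Then t_{k+1} = t_k + (-2k + 1) = (-k^2 + 2k + 2) + (-2k + 1) = -k^2 + 3,
and -(k+1)^2 + 2·(k+1) + 2 = -k^2 + 3.
By induction, t_n = -n^2 + 2n + 2 for all n ≥ 1.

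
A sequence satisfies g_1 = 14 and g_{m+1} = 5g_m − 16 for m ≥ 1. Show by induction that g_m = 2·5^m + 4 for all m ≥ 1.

Base case: g_1 = 14, and 2·5^1 + 4 = 10 + 4 = 14.
Assume g_r = 2·5^r + 4 for some r ≥ 1.
Then g_{r+1} = 5g_r − 16 = 5·(2·5^r + 4) − 16 = 10·5^r + 20 − 16 = 2·5^{r+1} + 4.
This completes the inductive step, so g_m = 2·5^m + 4 for all m ≥ 1.

g_m = 2·5^m + 4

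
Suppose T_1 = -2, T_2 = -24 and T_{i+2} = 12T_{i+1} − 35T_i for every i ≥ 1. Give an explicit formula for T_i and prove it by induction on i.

Claim: T_i = 5^i − 7^i.

Base cases: T_1 = -2 and 5^1 − 7^1 = -2; T_2 = -24 and 5^2 − 7^2 = -24.
Assume T_t = 5^t − 7^t for all 1 ≤ t ≤ j, where j ≥ 2.
Then T_{j+1} = 12T_j − 35T_{j−1} = 12·(5^j − 7^j) − 35·(5^{j−1} − 7^{j−1}) = (12·5 − 35)5^{j−1} − (12·7 − 35)7^{j−1} = 25·5^{j−1} − 49·7^{j−1} = 5^{j+1} − 7^{j+1}.
Hence T_i = 5^i − 7^i for every i ≥ 1, by strong induction.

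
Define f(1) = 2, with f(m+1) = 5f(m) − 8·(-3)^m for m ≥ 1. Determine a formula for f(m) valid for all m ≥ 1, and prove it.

Claim: f(m) = 5^m + (-3)^m.

Base case: f(1) = 2, and 5^1 + (-3)^1 = 5 − 3 = 2.
Assume f(j) = 5^j + (-3)^j for some j ≥ 1.
Then f(j+1) = 5f(j) − 8·(-3)^j = 5·(5^j + (-3)^j) − 8·(-3)^j = 5^{j+1} + 5·(-3)^j − 8·(-3)^j = 5^{j+1} − 3·(-3)^j = 5^{j+1} + (-3)^{j+1}.
By induction, f(m) = 5^m + (-3)^m for all m ≥ 1.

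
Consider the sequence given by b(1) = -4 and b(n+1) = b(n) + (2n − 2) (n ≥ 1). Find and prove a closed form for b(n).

Claim: b(n) = n^2 − 3n − 2.

Base case: b(1) = -4, and 1^2 − 3·1 − 2 = -4.
Assume b(r) = r^2 − 3r − 2.
Then b(r+1) = b(r) + (2r − 2) = (r^2 − 3r − 2) + (2r − 2) = r^2 − r − 4,
and (r+1)^2 − 3·(r+1) − 2 = r^2 − r − 4.
Hence b(n) = n^2 − 3n − 2 for every n ≥ 1, by induction.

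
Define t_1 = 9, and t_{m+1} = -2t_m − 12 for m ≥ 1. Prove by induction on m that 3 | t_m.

Base case: t_1 = 9 = 3·3, so 3 | t_1.
Assume 3 | t_k, so t_k = 3s for some integer s.
Then t_{k+1} = -2t_k − 12 = -2·(3s) − 12 = 3(-2s − 4), so 3 | t_{k+1}.
This completes the inductive step, so 3 | t_m for all m ≥ 1.

3 | t_m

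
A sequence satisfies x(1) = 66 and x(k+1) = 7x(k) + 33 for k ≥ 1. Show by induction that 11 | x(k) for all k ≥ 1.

Base case: x(1) = 66 = 11·6, so 11 | x(1).
Assume 11 | x(j), so x(j) = 11t for some integer t.
Then x(j+1) = 7x(j) + 33 = 7·(11t) + 33 = 11(7t + 3), so 11 | x(j+1).
So the property holds for j+1, and by induction 11 | x(k) for all k ≥ 1.

11 | x(k)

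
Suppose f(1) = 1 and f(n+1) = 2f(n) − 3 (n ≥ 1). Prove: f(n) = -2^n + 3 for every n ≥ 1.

Base case: f(1) = 1, and -2^1 + 3 = -2 + 3 = 1.
Assume f(m) = -2^m + 3 for some m ≥ 1.
Then f(m+1) = 2f(m) − 3 = 2·(-2^m + 3) − 3 = -2^{m+1} + 6 − 3 = -2^{m+1} + 3.
So the formula holds for m+1, and by induction f(n) = -2^n + 3 for all n ≥ 1.

f(n) = -2^n + 3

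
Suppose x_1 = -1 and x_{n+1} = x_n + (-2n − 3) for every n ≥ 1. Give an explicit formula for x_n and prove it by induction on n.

Claim: x_n = -n^2 − 2n + 2.

Base case: x_1 = -1, and -1^2 − 2·1 + 2 = -1.
Assume x_r = -r^2 − 2r + 2.
Then x_{r+1} = x_r + (-2r − 3) = (-r^2 − 2r + 2) + (-2r − 3) = -r^2 − 4r − 1,
and -(r+1)^2 − 2·(r+1) + 2 = -r^2 − 4r − 1.
By induction, x_n = -n^2 − 2n + 2 for all n ≥ 1.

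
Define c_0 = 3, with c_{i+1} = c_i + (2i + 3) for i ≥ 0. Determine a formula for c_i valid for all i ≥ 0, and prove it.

Claim: c_i = i^2 + 2i + 3.

Base case: c_0 = 3, and 0^2 + 2·0 + 3 = 3.
Assume c_m = m^2 + 2m + 3.
Then c_{m+1} = c_m + (2m + 3) = (m^2 + 2m + 3) + (2m + 3) = m^2 + 4m + 6,
and (m+1)^2 + 2·(m+1) + 3 = m^2 + 4m + 6.
By induction, c_i = i^2 + 2i + 3 for all i ≥ 0.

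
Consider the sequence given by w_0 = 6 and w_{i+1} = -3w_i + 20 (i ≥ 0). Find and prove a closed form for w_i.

Claim: w_i = (-3)^i + 5.

Base case: w_0 = 6, and (-3)^0 + 5 = 1 + 5 = 6.
Assume w_j = (-3)^j + 5 for some j ≥ 0.
Then w_{j+1} = -3w_j + 20 = -3·((-3)^j + 5) + 20 = -3·(-3)^j − 15 + 20 = (-3)^{j+1} + 5.
So the formula holds for j+1, and by induction w_i = (-3)^i + 5 for all i ≥ 0.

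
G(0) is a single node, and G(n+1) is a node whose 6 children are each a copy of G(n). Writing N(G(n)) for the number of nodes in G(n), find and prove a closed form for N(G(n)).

Claim: N(G(n)) = (6^{n+1} − 1)/5.

Base case: N(G(0)) = 1, and (6^{0+1} − 1)/5 = 1.
Assume N(G(j)) = (6^{j+1} − 1)/5.
Then N(G(j+1)) = 1 + 6N(G(j)) = 1 + 6·(6^{j+1} − 1)/5 = 1 + (6^{j+2} − 6)/5 = (5 + 6^{j+2} − 6)/5 = (6^{j+2} − 1)/5.
This completes the inductive step, so N(G(n)) = (6^{n+1} − 1)/5 for all n ≥ 0.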